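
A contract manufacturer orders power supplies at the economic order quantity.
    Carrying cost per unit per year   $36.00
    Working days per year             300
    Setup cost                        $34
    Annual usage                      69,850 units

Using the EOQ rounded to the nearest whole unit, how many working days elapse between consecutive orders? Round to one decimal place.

1.6 days

EOQ = √(2DS/H) = √(2 × 69,850 × 34 / 36)
    = √(131,938.89) ≈ 363.23 → Q = 363 units
Days between orders = 300 / (D/Q) = 300 / 192.424 ≈ 1.559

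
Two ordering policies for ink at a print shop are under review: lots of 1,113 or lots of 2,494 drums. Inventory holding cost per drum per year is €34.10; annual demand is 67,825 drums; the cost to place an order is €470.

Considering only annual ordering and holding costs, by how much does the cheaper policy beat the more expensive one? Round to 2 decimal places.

TC(Q) = (D/Q)S + (Q/2)H
TC(1,113) = (67,825/1,113)×470 + (1,113/2)×34.1 = €47,617.93
TC(2,494) = (67,825/2,494)×470 + (2,494/2)×34.1 = €55,304.48
Lots of 1,113 are cheaper by €7,686.54.

€7,686.54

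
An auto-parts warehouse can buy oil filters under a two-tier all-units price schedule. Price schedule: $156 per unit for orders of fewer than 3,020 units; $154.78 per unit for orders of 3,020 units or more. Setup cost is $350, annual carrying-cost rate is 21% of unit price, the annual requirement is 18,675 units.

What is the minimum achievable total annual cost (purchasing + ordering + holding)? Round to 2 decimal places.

H₁ = 21%×$156 = $32.7600;  H₂ = 21%×$154.78 = $32.5038
EOQ₁ = √(2×18,675×350/32.7600) = 631.69  (< 3,020, feasible at tier 1)
EOQ₂ = √(2×18,675×350/32.5038) = 634.18  (< 3,020 → use Q = 3,020 at tier-2 price)
TC(tier 1 (EOQ₁), Q≈631.7) = $2,933,994.33
TC(tier 2, Q≈3,020.0) = $2,941,761.56
Minimum at tier 1 (EOQ₁): $2,933,994.33

$2,933,994.33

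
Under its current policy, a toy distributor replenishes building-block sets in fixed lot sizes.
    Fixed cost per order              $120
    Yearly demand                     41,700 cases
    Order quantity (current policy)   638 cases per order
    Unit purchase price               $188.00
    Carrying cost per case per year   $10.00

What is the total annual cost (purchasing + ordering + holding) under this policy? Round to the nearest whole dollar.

$7,850,633

Ordering: D/Q × S = 41,700/638 × $120 = $7,843.26
Holding:  Q/2 × H = 638/2 × $10 = $3,190.00
Purchase cost = D·C = 41,700 × 188 = $7,839,600.00
Total = $7,843.26 + $3,190.00 + $7,839,600.00 = $7,850,633.26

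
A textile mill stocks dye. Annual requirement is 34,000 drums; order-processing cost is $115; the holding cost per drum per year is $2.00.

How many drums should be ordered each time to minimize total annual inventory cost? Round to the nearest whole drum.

2DS/H = 2·34,000·115/2 = 3,910,000.00
EOQ = √3,910,000.00 ≈ 1,977.37

1,977 drums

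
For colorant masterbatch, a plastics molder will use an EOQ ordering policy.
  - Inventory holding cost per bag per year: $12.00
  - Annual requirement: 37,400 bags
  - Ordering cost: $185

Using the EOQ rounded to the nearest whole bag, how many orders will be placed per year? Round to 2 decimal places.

34.82 orders per year

Q* = √(2·D·S / H) = √(2·37,400·185 / 12) = √1,153,166.7 ≈ 1,073.86 → Q = 1,074
Orders per year = D/Q = 37,400 / 1,074 = 34.823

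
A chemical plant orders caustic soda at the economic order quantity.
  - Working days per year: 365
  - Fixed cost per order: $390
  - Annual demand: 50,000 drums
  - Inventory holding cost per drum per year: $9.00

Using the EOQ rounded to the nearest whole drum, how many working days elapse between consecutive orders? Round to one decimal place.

EOQ = √(2DS/H) = √(2 × 50,000 × 390 / 9)
    = √(4,333,333.33) ≈ 2,081.67 → Q = 2,082 drums
Cycle time = (working days × Q)/D = (365 × 2,082) / 50,000 = 15.199 days

15.2 days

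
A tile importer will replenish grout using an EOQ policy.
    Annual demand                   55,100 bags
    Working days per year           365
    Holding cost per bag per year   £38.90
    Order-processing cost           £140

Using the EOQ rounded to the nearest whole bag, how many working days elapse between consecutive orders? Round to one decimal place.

4.2 days

EOQ = √(2DS/H) = √(2 × 55,100 × 140 / 38.9)
    = √(396,606.68) ≈ 629.77 → Q = 630 bags
Days between orders = 365 / (D/Q) = 365 / 87.460 ≈ 4.173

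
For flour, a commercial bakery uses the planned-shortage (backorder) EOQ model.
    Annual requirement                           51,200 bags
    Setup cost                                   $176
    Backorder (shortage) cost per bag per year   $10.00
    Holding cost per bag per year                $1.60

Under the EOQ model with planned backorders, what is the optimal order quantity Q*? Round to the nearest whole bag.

Basic EOQ = √(2·51,200·176/1.6) = 3,356.188
Backorder adjustment √((H+b)/b) = √((1.6+10)/10) = 1.0770
Q* = 3,356.188 × 1.0770 ≈ 3,614.73

3,615 bags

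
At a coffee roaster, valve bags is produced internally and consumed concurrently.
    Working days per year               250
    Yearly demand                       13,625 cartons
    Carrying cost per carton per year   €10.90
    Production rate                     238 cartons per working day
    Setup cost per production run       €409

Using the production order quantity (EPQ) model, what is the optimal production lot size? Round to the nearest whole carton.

d = 13,625/250 = 54.5000 cartons/day;  effective holding cost H(1 − d/p) = 10.9·(1 − 54.5000/238) = 8.40399
Q* = √(2DS / H_eff) = √(2·13,625·409 / 8.40399) ≈ 1,151.60

1,152 cartons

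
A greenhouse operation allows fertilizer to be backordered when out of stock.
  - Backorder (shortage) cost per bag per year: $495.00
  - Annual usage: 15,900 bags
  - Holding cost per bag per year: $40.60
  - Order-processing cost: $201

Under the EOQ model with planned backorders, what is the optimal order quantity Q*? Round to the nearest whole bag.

Basic EOQ = √(2·15,900·201/40.6) = 396.779
Backorder adjustment √((H+b)/b) = √((40.6+495)/495) = 1.0402
Q* = 396.779 × 1.0402 ≈ 412.73

413 bags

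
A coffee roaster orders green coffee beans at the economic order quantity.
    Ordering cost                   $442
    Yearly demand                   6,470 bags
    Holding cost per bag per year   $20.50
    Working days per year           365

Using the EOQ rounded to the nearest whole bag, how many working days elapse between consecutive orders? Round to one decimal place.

Q* = √(2·D·S / H) = √(2·6,470·442 / 20.5) = √278,999.0 ≈ 528.20 → Q = 528 bags
T = Q/D × 365 days = 528/6,470 × 365 = 29.787 days

29.8 days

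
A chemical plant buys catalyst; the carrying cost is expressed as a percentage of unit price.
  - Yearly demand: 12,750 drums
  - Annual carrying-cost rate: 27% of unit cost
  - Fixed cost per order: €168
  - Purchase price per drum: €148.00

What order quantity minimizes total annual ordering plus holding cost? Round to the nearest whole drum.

327 drums

H = i·C = 0.27 × €148 = €39.9600 per drum-year
2DS/H = 2·12,750·168/39.96 = 107,207.21
EOQ = √107,207.21 ≈ 327.43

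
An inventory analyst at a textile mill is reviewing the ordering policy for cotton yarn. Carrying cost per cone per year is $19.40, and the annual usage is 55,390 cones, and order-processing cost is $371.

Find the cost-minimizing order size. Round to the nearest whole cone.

1,456 cones

Optimal lot size Q* = (2 × 55,390 × $371 / $19.4)^½ ≈ 1,455.52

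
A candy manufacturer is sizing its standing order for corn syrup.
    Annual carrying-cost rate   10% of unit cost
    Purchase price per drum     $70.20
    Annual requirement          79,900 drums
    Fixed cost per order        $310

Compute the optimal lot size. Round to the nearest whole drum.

2,656 drums

Holding cost per drum per year: H = 10% × $70.2 = $7.0200
Optimal lot size Q* = (2 × 79,900 × $310 / $7.02)^½ ≈ 2,656.44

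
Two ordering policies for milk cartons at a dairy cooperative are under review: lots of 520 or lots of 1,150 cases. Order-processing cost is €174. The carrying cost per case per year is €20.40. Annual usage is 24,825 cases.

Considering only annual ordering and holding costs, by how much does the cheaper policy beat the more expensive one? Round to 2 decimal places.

For each Q, cost = (D/Q)·S + (Q/2)·H.
TC(520) = (24,825/520)×174 + (520/2)×20.4 = €13,610.83
TC(1,150) = (24,825/1,150)×174 + (1,150/2)×20.4 = €15,486.13
Cheaper: Q = 520.  Difference = €1,875.30

€1,875.30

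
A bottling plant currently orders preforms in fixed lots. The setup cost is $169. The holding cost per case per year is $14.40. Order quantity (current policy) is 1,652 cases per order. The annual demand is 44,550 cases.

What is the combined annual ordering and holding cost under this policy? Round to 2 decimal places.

$16,451.88

Orders/yr = 44,550/1,652 = 26.967; ordering cost = 26.967 × $169 = $4,557.48
Average inventory = 1,652/2 = 826; holding cost = 826 × $14.4 = $11,894.40
Total = $4,557.48 + $11,894.40 = $16,451.88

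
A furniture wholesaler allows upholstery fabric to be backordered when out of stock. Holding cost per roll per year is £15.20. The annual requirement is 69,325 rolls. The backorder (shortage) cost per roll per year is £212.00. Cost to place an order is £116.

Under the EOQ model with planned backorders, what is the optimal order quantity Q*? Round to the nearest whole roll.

1,065 rolls

Q* = √(2DS/H) · √((H + b)/b)
   = √(2 × 69,325 × 116 / 15.2) · √((15.2 + 212) / 212)
   = 1,028.649 × 1.0352 ≈ 1,064.89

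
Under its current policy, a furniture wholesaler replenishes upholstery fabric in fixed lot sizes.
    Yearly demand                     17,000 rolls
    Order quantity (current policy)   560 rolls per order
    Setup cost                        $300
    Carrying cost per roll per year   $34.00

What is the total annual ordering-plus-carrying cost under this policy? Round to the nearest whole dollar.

$18,627

Ordering: D/Q × S = 17,000/560 × $300 = $9,107.14
Holding:  Q/2 × H = 560/2 × $34 = $9,520.00
Total = $9,107.14 + $9,520.00 = $18,627.14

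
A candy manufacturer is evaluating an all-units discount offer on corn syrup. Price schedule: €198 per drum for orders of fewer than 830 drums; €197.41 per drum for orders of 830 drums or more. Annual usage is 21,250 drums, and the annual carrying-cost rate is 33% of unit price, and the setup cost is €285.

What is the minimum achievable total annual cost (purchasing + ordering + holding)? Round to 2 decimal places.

H₁ = 33%×€198 = €65.3400;  H₂ = 33%×€197.41 = €65.1453
EOQ₁ = √(2×21,250×285/65.3400) = 430.55  (< 830, feasible at tier 1)
EOQ₂ = √(2×21,250×285/65.1453) = 431.20  (< 830 → use Q = 830 at tier-2 price)
TC(tier 1 (EOQ₁), Q≈430.6) = €4,235,632.38
TC(tier 2, Q≈830.0) = €4,229,294.49
Minimum at tier 2: €4,229,294.49

€4,229,294.49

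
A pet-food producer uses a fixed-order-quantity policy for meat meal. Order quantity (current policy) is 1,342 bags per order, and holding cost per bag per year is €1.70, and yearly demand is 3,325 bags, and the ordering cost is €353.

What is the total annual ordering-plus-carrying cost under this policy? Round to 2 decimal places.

€2,015.31

Annual ordering cost = (D/Q)·S = (3,325/1,342) × 353 = €874.61
Annual holding cost  = (Q/2)·H = (1,342/2) × 1.7 = €1,140.70
Total = €874.61 + €1,140.70 = €2,015.31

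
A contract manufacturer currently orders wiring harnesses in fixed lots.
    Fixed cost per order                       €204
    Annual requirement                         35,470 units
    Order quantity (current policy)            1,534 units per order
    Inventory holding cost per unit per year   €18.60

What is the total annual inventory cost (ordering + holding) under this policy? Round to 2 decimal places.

€18,983.20

Ordering: D/Q × S = 35,470/1,534 × €204 = €4,717.00
Holding:  Q/2 × H = 1,534/2 × €18.6 = €14,266.20
Total = €4,717.00 + €14,266.20 = €18,983.20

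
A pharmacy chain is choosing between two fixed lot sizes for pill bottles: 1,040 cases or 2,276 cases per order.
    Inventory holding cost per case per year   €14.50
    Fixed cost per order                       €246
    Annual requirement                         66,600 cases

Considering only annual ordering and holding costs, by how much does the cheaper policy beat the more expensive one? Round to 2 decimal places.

For each Q, cost = (D/Q)·S + (Q/2)·H.
TC(1,040) = (66,600/1,040)×246 + (1,040/2)×14.5 = €23,293.46
TC(2,276) = (66,600/2,276)×246 + (2,276/2)×14.5 = €23,699.42
Cheaper: Q = 1,040.  Difference = €405.96

€405.96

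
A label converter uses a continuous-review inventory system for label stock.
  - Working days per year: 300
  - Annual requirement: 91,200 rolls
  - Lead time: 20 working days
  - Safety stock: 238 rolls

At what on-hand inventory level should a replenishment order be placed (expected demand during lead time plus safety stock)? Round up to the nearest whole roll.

6,318 rolls

Daily demand d = 91,200 / 300 = 304.000 rolls/day
Demand during lead time = 304.000 × 20 = 6,080.00
Reorder point = 6,080.00 + 238 = 6,318.00 → round up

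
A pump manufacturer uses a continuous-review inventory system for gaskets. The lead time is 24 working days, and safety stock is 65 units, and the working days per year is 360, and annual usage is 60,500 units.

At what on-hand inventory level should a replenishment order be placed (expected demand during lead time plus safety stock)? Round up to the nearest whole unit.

Daily demand d = 60,500 / 360 = 168.056 units/day
Demand during lead time = 168.056 × 24 = 4,033.33
Reorder point = 4,033.33 + 65 = 4,098.33 → round up

4,099 units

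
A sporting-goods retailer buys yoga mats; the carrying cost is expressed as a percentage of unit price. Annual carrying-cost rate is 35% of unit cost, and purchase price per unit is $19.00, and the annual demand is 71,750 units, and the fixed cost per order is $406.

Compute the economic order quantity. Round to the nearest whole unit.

Carrying cost H = $19 × 35% = $6.6500/unit/yr
2DS/H = 2·71,750·406/6.65 = 8,761,052.63
EOQ = √8,761,052.63 ≈ 2,959.91

2,960 units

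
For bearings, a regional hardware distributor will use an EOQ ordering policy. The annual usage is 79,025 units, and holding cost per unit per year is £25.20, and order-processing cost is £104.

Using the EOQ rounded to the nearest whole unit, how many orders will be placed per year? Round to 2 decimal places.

2DS/H = 2·79,025·104/25.2 = 652,269.84
EOQ = √652,269.84 ≈ 807.63 → Q = 808
N = D/Q = 79,025/808 ≈ 97.803 orders/yr

97.80 orders per year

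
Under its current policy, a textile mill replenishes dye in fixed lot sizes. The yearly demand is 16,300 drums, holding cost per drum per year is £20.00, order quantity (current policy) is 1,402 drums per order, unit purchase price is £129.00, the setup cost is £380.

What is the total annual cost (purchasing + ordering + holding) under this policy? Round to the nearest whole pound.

£2,121,138

Orders/yr = 16,300/1,402 = 11.626; ordering cost = 11.626 × £380 = £4,417.97
Average inventory = 1,402/2 = 701; holding cost = 701 × £20 = £14,020.00
Purchase cost = D·C = 16,300 × 129 = £2,102,700.00
Total = £4,417.97 + £14,020.00 + £2,102,700.00 = £2,121,137.97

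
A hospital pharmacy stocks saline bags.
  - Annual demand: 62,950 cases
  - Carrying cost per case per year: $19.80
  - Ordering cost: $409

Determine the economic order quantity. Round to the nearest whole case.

Optimal lot size Q* = (2 × 62,950 × $409 / $19.8)^½ ≈ 1,612.66

1,613 cases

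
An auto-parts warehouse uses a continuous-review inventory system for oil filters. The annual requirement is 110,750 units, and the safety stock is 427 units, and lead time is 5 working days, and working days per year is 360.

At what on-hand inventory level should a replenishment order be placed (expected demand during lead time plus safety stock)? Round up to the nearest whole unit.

1,966 units

Daily demand d = 110,750 / 360 = 307.639 units/day
Demand during lead time = 307.639 × 5 = 1,538.19
Reorder point = 1,538.19 + 427 = 1,965.19 → round up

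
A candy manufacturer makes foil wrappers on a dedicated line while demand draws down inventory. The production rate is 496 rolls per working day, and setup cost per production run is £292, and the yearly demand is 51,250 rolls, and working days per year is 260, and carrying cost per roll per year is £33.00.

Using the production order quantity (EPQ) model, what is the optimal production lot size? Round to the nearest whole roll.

1,227 rolls

d = 51,250/260 = 197.1154 rolls/day;  effective holding cost H(1 − d/p) = 33·(1 − 197.1154/496) = 19.88547
Q* = √(2DS / H_eff) = √(2·51,250·292 / 19.88547) ≈ 1,226.83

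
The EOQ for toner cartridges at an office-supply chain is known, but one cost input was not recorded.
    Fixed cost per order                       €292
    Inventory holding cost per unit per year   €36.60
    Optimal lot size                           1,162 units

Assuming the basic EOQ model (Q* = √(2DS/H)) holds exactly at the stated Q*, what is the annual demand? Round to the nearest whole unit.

EOQ relation: Q² = 2DS/H, so rearrange for the unknown.
D = Q²H / (2S) = 1,162² × 36.6 / (2 × 292) = 84,621.46

84,621 units per year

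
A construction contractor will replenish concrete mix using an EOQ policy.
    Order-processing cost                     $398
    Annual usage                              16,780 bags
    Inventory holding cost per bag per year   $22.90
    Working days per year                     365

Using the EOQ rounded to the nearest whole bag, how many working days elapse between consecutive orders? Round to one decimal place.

16.6 days

Optimal lot size Q* = (2 × 16,780 × $398 / $22.9)^½ ≈ 763.72 → Q = 764 bags
T = Q/D × 365 days = 764/16,780 × 365 = 16.619 days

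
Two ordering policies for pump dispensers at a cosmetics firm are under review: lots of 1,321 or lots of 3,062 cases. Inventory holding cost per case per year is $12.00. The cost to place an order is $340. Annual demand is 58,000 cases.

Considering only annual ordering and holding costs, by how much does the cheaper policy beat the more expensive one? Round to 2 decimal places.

$1,958.15

Annual cost at Q: ordering D·S/Q plus holding Q·H/2.
TC(1,321) = (58,000/1,321)×340 + (1,321/2)×12 = $22,854.08
TC(3,062) = (58,000/3,062)×340 + (3,062/2)×12 = $24,812.24
Lots of 1,321 are cheaper by $1,958.15.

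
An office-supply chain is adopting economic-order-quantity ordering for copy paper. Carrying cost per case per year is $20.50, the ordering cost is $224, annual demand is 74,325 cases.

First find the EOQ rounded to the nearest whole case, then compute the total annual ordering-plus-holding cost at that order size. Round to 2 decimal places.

$26,126.63

Optimal lot size Q* = (2 × 74,325 × $224 / $20.5)^½ ≈ 1,274.47 → Q = 1,274 cases
Annual ordering cost = (D/Q)·S = (74,325/1,274) × 224 = $13,068.13
Annual holding cost  = (Q/2)·H = (1,274/2) × 20.5 = $13,058.50
Total = $13,068.13 + $13,058.50 = $26,126.63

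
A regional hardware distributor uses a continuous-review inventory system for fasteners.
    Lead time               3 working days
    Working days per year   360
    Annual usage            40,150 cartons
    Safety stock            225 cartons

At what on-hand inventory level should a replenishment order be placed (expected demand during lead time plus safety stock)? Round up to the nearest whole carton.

Daily demand d = 40,150 / 360 = 111.528 cartons/day
Demand during lead time = 111.528 × 3 = 334.58
Reorder point = 334.58 + 225 = 559.58 → round up

560 cartons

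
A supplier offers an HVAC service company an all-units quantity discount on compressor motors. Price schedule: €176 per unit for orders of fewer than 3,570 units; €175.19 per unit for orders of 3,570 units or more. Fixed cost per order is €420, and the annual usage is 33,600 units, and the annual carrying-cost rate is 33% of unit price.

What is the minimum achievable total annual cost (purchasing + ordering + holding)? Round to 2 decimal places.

€5,954,087.65

H₁ = 33%×€176 = €58.0800;  H₂ = 33%×€175.19 = €57.8127
EOQ₁ = √(2×33,600×420/58.0800) = 697.10  (< 3,570, feasible at tier 1)
EOQ₂ = √(2×33,600×420/57.8127) = 698.71  (< 3,570 → use Q = 3,570 at tier-2 price)
TC(tier 1 (EOQ₁), Q≈697.1) = €5,954,087.65
TC(tier 2, Q≈3,570.0) = €5,993,532.61
Minimum at tier 1 (EOQ₁): €5,954,087.65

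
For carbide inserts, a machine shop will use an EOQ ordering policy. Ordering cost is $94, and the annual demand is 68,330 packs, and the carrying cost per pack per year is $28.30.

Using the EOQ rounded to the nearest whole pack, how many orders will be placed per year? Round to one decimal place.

2DS/H = 2·68,330·94/28.3 = 453,923.67
EOQ = √453,923.67 ≈ 673.74 → Q = 674
N = D/Q = 68,330/674 ≈ 101.380 orders/yr

101.4 orders per year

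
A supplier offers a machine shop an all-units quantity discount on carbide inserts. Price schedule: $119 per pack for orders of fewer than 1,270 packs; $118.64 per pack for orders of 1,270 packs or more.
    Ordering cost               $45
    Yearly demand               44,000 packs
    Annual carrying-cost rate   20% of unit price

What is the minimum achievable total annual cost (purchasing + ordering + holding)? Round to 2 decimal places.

$5,236,786.34

H₁ = 20%×$119 = $23.8000;  H₂ = 20%×$118.64 = $23.7280
EOQ₁ = √(2×44,000×45/23.8000) = 407.91  (< 1,270, feasible at tier 1)
EOQ₂ = √(2×44,000×45/23.7280) = 408.52  (< 1,270 → use Q = 1,270 at tier-2 price)
TC(tier 1 (EOQ₁), Q≈407.9) = $5,245,708.14
TC(tier 2, Q≈1,270.0) = $5,236,786.34
Minimum at tier 2: $5,236,786.34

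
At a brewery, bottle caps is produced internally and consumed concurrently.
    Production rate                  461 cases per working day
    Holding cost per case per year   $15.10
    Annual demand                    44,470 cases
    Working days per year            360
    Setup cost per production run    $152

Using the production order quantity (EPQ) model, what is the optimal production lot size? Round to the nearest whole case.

Daily demand d = 44,470/360 = 123.528; p = 461; 1 − d/p = 0.73204
EPQ = √(2DS / (H(1 − d/p)))
    = √(2 × 44,470 × 152 / (15.1 × 0.73204)) ≈ 1,105.89

1,106 cases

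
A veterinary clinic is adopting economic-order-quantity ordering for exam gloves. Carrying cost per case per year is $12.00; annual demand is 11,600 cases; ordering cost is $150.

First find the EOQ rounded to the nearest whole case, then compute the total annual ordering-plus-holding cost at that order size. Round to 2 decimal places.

$6,462.20

Optimal lot size Q* = (2 × 11,600 × $150 / $12)^½ ≈ 538.52 → Q = 539 cases
Orders/yr = 11,600/539 = 21.521; ordering cost = 21.521 × $150 = $3,228.20
Average inventory = 539/2 = 269.5; holding cost = 269.5 × $12 = $3,234.00
Total = $3,228.20 + $3,234.00 = $6,462.20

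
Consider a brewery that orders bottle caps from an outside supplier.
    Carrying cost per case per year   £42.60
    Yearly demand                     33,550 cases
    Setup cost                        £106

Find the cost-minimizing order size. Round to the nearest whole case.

409 cases

2DS/H = 2·33,550·106/42.6 = 166,962.44
EOQ = √166,962.44 ≈ 408.61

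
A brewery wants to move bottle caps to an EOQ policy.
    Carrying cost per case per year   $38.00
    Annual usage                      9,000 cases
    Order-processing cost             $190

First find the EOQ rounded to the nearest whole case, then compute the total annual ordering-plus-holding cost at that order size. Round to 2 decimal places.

2DS/H = 2·9,000·190/38 = 90,000.00
EOQ = √90,000.00 ≈ 300.00 → Q = 300 cases
Annual ordering cost = (D/Q)·S = (9,000/300) × 190 = $5,700.00
Annual holding cost  = (Q/2)·H = (300/2) × 38 = $5,700.00
Total = $5,700.00 + $5,700.00 = $11,400.00

$11,400.00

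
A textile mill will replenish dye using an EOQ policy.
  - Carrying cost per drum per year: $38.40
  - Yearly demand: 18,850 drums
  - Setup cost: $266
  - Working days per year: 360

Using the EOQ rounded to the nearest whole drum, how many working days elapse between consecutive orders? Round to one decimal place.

9.8 days

Q* = √(2·D·S / H) = √(2·18,850·266 / 38.4) = √261,151.0 ≈ 511.03 → Q = 511 drums
T = Q/D × 360 days = 511/18,850 × 360 = 9.759 days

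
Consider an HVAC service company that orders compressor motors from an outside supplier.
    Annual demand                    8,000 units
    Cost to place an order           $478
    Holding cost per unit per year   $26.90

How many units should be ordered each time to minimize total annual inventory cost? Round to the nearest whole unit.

2DS/H = 2·8,000·478/26.9 = 284,312.27
EOQ = √284,312.27 ≈ 533.21

533 units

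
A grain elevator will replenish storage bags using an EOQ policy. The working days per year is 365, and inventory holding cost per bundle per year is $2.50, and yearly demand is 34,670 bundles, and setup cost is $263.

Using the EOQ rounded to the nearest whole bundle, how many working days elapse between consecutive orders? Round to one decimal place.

28.4 days

2DS/H = 2·34,670·263/2.5 = 7,294,568.00
EOQ = √7,294,568.00 ≈ 2,700.85 → Q = 2,701 bundles
Days between orders = 365 / (D/Q) = 365 / 12.836 ≈ 28.436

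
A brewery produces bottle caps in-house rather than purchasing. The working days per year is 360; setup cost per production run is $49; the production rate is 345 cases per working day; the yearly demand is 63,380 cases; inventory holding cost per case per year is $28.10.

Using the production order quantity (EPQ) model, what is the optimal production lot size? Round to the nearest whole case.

d = 63,380/360 = 176.0556 cases/day;  effective holding cost H(1 − d/p) = 28.1·(1 − 176.0556/345) = 13.76040
Q* = √(2DS / H_eff) = √(2·63,380·49 / 13.76040) ≈ 671.85

672 cases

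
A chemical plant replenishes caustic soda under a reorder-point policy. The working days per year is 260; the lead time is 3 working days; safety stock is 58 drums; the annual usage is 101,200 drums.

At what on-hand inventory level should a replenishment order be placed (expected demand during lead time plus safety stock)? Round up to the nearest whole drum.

Daily demand d = 101,200 / 260 = 389.231 drums/day
Demand during lead time = 389.231 × 3 = 1,167.69
Reorder point = 1,167.69 + 58 = 1,225.69 → round up

1,226 drums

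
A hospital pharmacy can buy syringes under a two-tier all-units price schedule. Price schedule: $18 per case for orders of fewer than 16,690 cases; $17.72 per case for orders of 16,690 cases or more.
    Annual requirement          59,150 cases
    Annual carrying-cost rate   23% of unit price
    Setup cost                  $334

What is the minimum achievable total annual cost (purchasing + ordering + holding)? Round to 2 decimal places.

H₁ = 23%×$18 = $4.1400;  H₂ = 23%×$17.72 = $4.0756
EOQ₁ = √(2×59,150×334/4.1400) = 3,089.34  (< 16,690, feasible at tier 1)
EOQ₂ = √(2×59,150×334/4.0756) = 3,113.65  (< 16,690 → use Q = 16,690 at tier-2 price)
TC(tier 1 (EOQ₁), Q≈3,089.3) = $1,077,489.86
TC(tier 2, Q≈16,690.0) = $1,083,332.59
Minimum at tier 1 (EOQ₁): $1,077,489.86

$1,077,489.86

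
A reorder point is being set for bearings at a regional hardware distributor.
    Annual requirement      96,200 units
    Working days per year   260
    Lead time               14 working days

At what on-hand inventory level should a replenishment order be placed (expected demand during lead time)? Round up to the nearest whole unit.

Daily demand d = 96,200 / 260 = 370.000 units/day
Demand during lead time = 370.000 × 14 = 5,180.00
Reorder point = 5,180.00 → round up

5,180 units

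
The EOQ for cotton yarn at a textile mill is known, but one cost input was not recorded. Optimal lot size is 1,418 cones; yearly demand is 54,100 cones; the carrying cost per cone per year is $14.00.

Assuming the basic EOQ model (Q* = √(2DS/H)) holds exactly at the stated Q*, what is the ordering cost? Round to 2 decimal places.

$260.17

EOQ relation: Q² = 2DS/H, so rearrange for the unknown.
S = Q²H / (2D) = 1,418² × 14 / (2 × 54,100) = 260.1676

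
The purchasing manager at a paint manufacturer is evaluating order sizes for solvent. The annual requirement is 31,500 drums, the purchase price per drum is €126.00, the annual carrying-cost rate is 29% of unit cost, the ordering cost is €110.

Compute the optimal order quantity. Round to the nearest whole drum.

435 drums

Holding cost per drum per year: H = 29% × €126 = €36.5400
Q* = √(2·D·S / H) = √(2·31,500·110 / 36.54) = √189,655.2 ≈ 435.49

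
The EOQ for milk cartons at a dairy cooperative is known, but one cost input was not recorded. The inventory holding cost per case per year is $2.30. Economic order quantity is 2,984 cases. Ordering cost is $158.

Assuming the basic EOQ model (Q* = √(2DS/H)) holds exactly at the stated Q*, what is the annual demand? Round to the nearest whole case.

From Q* = √(2DS/H) ⇒ Q*² = 2DS/H.
D = Q²H / (2S) = 2,984² × 2.3 / (2 × 158) = 64,809.46

64,809 cases per year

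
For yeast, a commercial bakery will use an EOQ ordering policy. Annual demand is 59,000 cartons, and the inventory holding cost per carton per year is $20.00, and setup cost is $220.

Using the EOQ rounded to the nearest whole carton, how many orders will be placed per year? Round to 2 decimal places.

51.80 orders per year

2DS/H = 2·59,000·220/20 = 1,298,000.00
EOQ = √1,298,000.00 ≈ 1,139.30 → Q = 1,139
N = D/Q = 59,000/1,139 ≈ 51.800 orders/yr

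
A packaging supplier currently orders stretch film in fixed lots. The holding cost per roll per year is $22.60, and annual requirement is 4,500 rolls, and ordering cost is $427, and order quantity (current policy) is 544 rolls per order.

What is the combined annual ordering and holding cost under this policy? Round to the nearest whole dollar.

$9,679

Orders/yr = 4,500/544 = 8.272; ordering cost = 8.272 × $427 = $3,532.17
Average inventory = 544/2 = 272; holding cost = 272 × $22.6 = $6,147.20
Total = $3,532.17 + $6,147.20 = $9,679.37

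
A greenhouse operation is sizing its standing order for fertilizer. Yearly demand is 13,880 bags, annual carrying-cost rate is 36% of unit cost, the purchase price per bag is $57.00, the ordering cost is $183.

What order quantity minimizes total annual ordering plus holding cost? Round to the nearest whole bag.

H = i·C = 0.36 × $57 = $20.5200 per bag-year
EOQ = √(2DS/H) = √(2 × 13,880 × 183 / 20.52)
    = √(247,567.25) ≈ 497.56

498 bags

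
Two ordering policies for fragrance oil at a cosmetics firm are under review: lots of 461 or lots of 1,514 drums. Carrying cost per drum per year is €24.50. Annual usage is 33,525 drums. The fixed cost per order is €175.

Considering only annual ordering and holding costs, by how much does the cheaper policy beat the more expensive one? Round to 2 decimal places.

Annual cost at Q: ordering D·S/Q plus holding Q·H/2.
TC(461) = (33,525/461)×175 + (461/2)×24.5 = €18,373.66
TC(1,514) = (33,525/1,514)×175 + (1,514/2)×24.5 = €22,421.58
Lots of 461 are cheaper by €4,047.92.

€4,047.92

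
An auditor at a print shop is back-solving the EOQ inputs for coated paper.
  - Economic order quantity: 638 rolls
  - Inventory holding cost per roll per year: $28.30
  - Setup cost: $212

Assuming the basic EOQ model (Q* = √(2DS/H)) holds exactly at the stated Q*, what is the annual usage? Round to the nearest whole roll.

Since Q* = (2DS/H)^½, squaring gives Q*²·H = 2DS.
D = Q²H / (2S) = 638² × 28.3 / (2 × 212) = 27,168.27

27,168 rolls per year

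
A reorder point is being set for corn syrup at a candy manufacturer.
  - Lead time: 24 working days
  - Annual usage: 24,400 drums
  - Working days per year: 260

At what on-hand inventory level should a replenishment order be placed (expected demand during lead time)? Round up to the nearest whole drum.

2,253 drums

Daily demand d = 24,400 / 260 = 93.846 drums/day
Demand during lead time = 93.846 × 24 = 2,252.31
Reorder point = 2,252.31 → round up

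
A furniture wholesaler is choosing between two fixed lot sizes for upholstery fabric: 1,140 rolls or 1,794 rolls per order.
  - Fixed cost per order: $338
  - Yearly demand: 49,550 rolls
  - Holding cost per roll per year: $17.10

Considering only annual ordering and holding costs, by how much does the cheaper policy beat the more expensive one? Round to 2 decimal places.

Annual cost at Q: ordering D·S/Q plus holding Q·H/2.
TC(1,140) = (49,550/1,140)×338 + (1,140/2)×17.1 = $24,438.14
TC(1,794) = (49,550/1,794)×338 + (1,794/2)×17.1 = $24,674.21
|ΔTC| = |$24,438.14 − $24,674.21| = $236.07

$236.07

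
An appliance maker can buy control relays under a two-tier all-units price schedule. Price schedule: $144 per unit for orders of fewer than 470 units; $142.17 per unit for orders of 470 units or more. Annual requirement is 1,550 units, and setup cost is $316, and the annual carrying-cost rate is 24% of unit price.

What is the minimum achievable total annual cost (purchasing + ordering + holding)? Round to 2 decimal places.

H₁ = 24%×$144 = $34.5600;  H₂ = 24%×$142.17 = $34.1208
EOQ₁ = √(2×1,550×316/34.5600) = 168.36  (< 470, feasible at tier 1)
EOQ₂ = √(2×1,550×316/34.1208) = 169.44  (< 470 → use Q = 470 at tier-2 price)
TC(tier 1 (EOQ₁), Q≈168.4) = $229,018.50
TC(tier 2, Q≈470.0) = $229,424.02
Minimum at tier 1 (EOQ₁): $229,018.50

$229,018.50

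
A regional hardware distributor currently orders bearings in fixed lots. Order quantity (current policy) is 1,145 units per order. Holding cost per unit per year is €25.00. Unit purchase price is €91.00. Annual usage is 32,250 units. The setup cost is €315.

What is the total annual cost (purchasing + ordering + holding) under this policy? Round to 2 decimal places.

€2,957,934.77

Ordering: D/Q × S = 32,250/1,145 × €315 = €8,872.27
Holding:  Q/2 × H = 1,145/2 × €25 = €14,312.50
Purchase cost = D·C = 32,250 × 91 = €2,934,750.00
Total = €8,872.27 + €14,312.50 + €2,934,750.00 = €2,957,934.77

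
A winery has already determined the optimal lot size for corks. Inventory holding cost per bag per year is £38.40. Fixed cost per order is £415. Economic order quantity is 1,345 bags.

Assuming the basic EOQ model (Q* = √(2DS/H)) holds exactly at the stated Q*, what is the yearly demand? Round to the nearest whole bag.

Since Q* = (2DS/H)^½, squaring gives Q*²·H = 2DS.
D = Q²H / (2S) = 1,345² × 38.4 / (2 × 415) = 83,694.65

83,695 bags per year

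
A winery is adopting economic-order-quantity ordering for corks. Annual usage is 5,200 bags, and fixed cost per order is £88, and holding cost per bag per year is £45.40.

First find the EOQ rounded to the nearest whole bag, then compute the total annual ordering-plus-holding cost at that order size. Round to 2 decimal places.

Optimal lot size Q* = (2 × 5,200 × £88 / £45.4)^½ ≈ 141.98 → Q = 142 bags
Annual ordering cost = (D/Q)·S = (5,200/142) × 88 = £3,222.54
Annual holding cost  = (Q/2)·H = (142/2) × 45.4 = £3,223.40
Total = £3,222.54 + £3,223.40 = £6,445.94

£6,445.94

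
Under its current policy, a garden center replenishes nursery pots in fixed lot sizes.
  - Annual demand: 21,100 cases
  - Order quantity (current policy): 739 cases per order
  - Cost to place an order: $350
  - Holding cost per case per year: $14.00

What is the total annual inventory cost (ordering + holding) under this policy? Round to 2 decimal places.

$15,166.23

Orders/yr = 21,100/739 = 28.552; ordering cost = 28.552 × $350 = $9,993.23
Average inventory = 739/2 = 369.5; holding cost = 369.5 × $14 = $5,173.00
Total = $9,993.23 + $5,173.00 = $15,166.23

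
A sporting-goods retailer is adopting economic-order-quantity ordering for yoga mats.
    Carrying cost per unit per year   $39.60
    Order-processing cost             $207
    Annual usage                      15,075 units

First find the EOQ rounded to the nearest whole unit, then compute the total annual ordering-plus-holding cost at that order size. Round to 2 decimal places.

2DS/H = 2·15,075·207/39.6 = 157,602.27
EOQ = √157,602.27 ≈ 396.99 → Q = 397 units
Annual ordering cost = (D/Q)·S = (15,075/397) × 207 = $7,860.26
Annual holding cost  = (Q/2)·H = (397/2) × 39.6 = $7,860.60
Total = $7,860.26 + $7,860.60 = $15,720.86

$15,720.86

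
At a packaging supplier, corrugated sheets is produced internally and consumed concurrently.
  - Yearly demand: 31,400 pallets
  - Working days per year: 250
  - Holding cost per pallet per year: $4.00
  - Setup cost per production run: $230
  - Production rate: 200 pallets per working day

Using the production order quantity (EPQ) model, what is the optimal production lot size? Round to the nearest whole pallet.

3,116 pallets

Daily demand d = 31,400/250 = 125.600; p = 200; 1 − d/p = 0.37200
EPQ = √(2DS / (H(1 − d/p)))
    = √(2 × 31,400 × 230 / (4 × 0.37200)) ≈ 3,115.60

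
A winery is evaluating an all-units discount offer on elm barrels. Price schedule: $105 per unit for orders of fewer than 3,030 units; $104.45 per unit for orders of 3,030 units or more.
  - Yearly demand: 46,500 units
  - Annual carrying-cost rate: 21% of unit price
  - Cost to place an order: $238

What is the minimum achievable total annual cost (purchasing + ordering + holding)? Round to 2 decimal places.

H₁ = 21%×$105 = $22.0500;  H₂ = 21%×$104.45 = $21.9345
EOQ₁ = √(2×46,500×238/22.0500) = 1,001.90  (< 3,030, feasible at tier 1)
EOQ₂ = √(2×46,500×238/21.9345) = 1,004.54  (< 3,030 → use Q = 3,030 at tier-2 price)
TC(tier 1 (EOQ₁), Q≈1,001.9) = $4,904,591.96
TC(tier 2, Q≈3,030.0) = $4,893,808.24
Minimum at tier 2: $4,893,808.24

$4,893,808.24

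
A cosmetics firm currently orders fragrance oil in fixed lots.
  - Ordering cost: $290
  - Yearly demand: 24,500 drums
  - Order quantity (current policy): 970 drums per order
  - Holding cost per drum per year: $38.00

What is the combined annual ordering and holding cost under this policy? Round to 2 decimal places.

$25,754.74

Orders/yr = 24,500/970 = 25.258; ordering cost = 25.258 × $290 = $7,324.74
Average inventory = 970/2 = 485; holding cost = 485 × $38 = $18,430.00
Total = $7,324.74 + $18,430.00 = $25,754.74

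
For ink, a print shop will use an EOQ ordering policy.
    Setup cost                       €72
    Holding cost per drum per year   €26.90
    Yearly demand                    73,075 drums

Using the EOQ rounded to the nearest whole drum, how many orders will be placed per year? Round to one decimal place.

Q* = √(2·D·S / H) = √(2·73,075·72 / 26.9) = √391,182.2 ≈ 625.45 → Q = 625
Orders per year = D/Q = 73,075 / 625 = 116.920

116.9 orders per year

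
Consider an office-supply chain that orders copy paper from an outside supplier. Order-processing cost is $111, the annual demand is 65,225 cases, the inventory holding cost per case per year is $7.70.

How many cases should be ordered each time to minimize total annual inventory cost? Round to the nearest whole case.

1,371 cases

Optimal lot size Q* = (2 × 65,225 × $111 / $7.7)^½ ≈ 1,371.32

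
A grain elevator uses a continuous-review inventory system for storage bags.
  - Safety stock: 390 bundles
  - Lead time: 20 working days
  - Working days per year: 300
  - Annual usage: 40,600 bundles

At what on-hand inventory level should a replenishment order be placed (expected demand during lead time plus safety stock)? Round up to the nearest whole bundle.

3,097 bundles

Daily demand d = 40,600 / 300 = 135.333 bundles/day
Demand during lead time = 135.333 × 20 = 2,706.67
Reorder point = 2,706.67 + 390 = 3,096.67 → round up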